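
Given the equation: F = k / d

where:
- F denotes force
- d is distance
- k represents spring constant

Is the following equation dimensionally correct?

No

F (force) has dimensions [L M T^-2].
d (distance) has dimensions [L].
k (spring constant) has dimensions [M T^-2].

Left side: [L M T^-2]
Right side: [L^-1 M T^-2]

The two sides have different dimensions, so the equation is NOT dimensionally consistent.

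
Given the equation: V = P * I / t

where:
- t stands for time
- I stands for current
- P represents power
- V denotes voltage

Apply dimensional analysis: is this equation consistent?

No

t (time) has dimensions [T].
I (current) has dimensions [I].
P (power) has dimensions [L^2 M T^-3].
V (voltage) has dimensions [I^-1 L^2 M T^-3].

Left side: [I^-1 L^2 M T^-3]
Right side: [I L^2 M T^-4]

The two sides have different dimensions, so the equation is NOT dimensionally consistent.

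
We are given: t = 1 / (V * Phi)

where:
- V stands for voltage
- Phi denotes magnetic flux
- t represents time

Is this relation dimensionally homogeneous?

No

V (voltage) has dimensions [I^-1 L^2 M T^-3].
Phi (magnetic flux) has dimensions [I^-1 L^2 M T^-2].
t (time) has dimensions [T].

Left side: [T]
Right side: [I^2 L^-4 M^-2 T^5]

The two sides have different dimensions, so the equation is NOT dimensionally consistent.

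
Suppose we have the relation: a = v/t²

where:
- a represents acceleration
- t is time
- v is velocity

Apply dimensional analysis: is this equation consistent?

No

a (acceleration) has dimensions [L T^-2].
t (time) has dimensions [T].
v (velocity) has dimensions [L T^-1].

Left side: [L T^-2]
Right side: [L T^-3]

The two sides have different dimensions, so the equation is NOT dimensionally consistent.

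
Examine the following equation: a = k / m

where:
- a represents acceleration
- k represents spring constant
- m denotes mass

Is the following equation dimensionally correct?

No

a (acceleration) has dimensions [L T^-2].
k (spring constant) has dimensions [M T^-2].
m (mass) has dimensions [M].

Left side: [L T^-2]
Right side: [T^-2]

The two sides have different dimensions, so the equation is NOT dimensionally consistent.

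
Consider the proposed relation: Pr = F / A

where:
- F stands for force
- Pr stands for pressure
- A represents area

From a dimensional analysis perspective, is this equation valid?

Yes

F (force) has dimensions [L M T^-2].
Pr (pressure) has dimensions [L^-1 M T^-2].
A (area) has dimensions [L^2].

Left side: [L^-1 M T^-2]
Right side: [L^-1 M T^-2]

Both sides have the same dimensions, so the equation is dimensionally consistent.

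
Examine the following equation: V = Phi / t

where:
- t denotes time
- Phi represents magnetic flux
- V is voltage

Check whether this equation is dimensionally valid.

Yes

t (time) has dimensions [T].
Phi (magnetic flux) has dimensions [I^-1 L^2 M T^-2].
V (voltage) has dimensions [I^-1 L^2 M T^-3].

Left side: [I^-1 L^2 M T^-3]
Right side: [I^-1 L^2 M T^-3]

Both sides have the same dimensions, so the equation is dimensionally consistent.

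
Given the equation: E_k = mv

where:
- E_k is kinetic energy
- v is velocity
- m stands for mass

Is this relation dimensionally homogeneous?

No

E_k (kinetic energy) has dimensions [L^2 M T^-2].
v (velocity) has dimensions [L T^-1].
m (mass) has dimensions [M].

Left side: [L^2 M T^-2]
Right side: [L M T^-1]

The two sides have different dimensions, so the equation is NOT dimensionally consistent.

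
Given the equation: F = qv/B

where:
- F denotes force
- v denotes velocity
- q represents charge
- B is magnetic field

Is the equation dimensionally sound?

No

F (force) has dimensions [L M T^-2].
v (velocity) has dimensions [L T^-1].
q (charge) has dimensions [I T].
B (magnetic field) has dimensions [I^-1 M T^-2].

Left side: [L M T^-2]
Right side: [I^2 L M^-1 T^2]

The two sides have different dimensions, so the equation is NOT dimensionally consistent.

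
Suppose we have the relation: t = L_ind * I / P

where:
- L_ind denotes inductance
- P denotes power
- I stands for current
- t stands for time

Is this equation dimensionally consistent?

No

L_ind (inductance) has dimensions [I^-2 L^2 M T^-2].
P (power) has dimensions [L^2 M T^-3].
I (current) has dimensions [I].
t (time) has dimensions [T].

Left side: [T]
Right side: [I^-1 T]

The two sides have different dimensions, so the equation is NOT dimensionally consistent.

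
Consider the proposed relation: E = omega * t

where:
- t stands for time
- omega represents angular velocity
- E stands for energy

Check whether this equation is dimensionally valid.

No

t (time) has dimensions [T].
omega (angular velocity) has dimensions [T^-1].
E (energy) has dimensions [L^2 M T^-2].

Left side: [L^2 M T^-2]
Right side: [dimensionless]

The two sides have different dimensions, so the equation is NOT dimensionally consistent.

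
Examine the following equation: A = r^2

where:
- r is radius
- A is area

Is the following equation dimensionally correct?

Yes

r (radius) has dimensions [L].
A (area) has dimensions [L^2].

Left side: [L^2]
Right side: [L^2]

Both sides have the same dimensions, so the equation is dimensionally consistent.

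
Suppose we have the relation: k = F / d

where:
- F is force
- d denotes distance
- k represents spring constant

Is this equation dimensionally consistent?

Yes

F (force) has dimensions [L M T^-2].
d (distance) has dimensions [L].
k (spring constant) has dimensions [M T^-2].

Left side: [M T^-2]
Right side: [M T^-2]

Both sides have the same dimensions, so the equation is dimensionally consistent.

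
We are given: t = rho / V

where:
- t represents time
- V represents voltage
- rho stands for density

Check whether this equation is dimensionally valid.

No

t (time) has dimensions [T].
V (voltage) has dimensions [I^-1 L^2 M T^-3].
rho (density) has dimensions [L^-3 M].

Left side: [T]
Right side: [I L^-5 T^3]

The two sides have different dimensions, so the equation is NOT dimensionally consistent.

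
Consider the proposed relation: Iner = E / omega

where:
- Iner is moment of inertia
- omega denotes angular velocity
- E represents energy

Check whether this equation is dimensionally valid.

No

Iner (moment of inertia) has dimensions [L^2 M].
omega (angular velocity) has dimensions [T^-1].
E (energy) has dimensions [L^2 M T^-2].

Left side: [L^2 M]
Right side: [L^2 M T^-1]

The two sides have different dimensions, so the equation is NOT dimensionally consistent.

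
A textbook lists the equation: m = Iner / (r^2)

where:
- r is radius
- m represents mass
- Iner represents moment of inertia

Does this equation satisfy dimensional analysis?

Yes

r (radius) has dimensions [L].
m (mass) has dimensions [M].
Iner (moment of inertia) has dimensions [L^2 M].

Left side: [M]
Right side: [M]

Both sides have the same dimensions, so the equation is dimensionally consistent.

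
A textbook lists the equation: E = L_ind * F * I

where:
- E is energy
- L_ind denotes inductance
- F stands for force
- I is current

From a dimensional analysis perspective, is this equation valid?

No

E (energy) has dimensions [L^2 M T^-2].
L_ind (inductance) has dimensions [I^-2 L^2 M T^-2].
F (force) has dimensions [L M T^-2].
I (current) has dimensions [I].

Left side: [L^2 M T^-2]
Right side: [I^-1 L^3 M^2 T^-4]

The two sides have different dimensions, so the equation is NOT dimensionally consistent.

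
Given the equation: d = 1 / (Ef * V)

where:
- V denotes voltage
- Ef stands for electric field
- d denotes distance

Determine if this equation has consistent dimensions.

No

V (voltage) has dimensions [I^-1 L^2 M T^-3].
Ef (electric field) has dimensions [I^-1 L M T^-3].
d (distance) has dimensions [L].

Left side: [L]
Right side: [I^2 L^-3 M^-2 T^6]

The two sides have different dimensions, so the equation is NOT dimensionally consistent.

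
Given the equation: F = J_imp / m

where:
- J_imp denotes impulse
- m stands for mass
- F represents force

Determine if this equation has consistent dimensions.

No

J_imp (impulse) has dimensions [L M T^-1].
m (mass) has dimensions [M].
F (force) has dimensions [L M T^-2].

Left side: [L M T^-2]
Right side: [L T^-1]

The two sides have different dimensions, so the equation is NOT dimensionally consistent.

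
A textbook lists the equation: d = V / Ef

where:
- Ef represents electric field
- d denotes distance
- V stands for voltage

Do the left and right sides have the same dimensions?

Yes

Ef (electric field) has dimensions [I^-1 L M T^-3].
d (distance) has dimensions [L].
V (voltage) has dimensions [I^-1 L^2 M T^-3].

Left side: [L]
Right side: [L]

Both sides have the same dimensions, so the equation is dimensionally consistent.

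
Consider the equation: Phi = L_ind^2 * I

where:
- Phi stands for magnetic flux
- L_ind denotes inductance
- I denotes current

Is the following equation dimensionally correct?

No

Phi (magnetic flux) has dimensions [I^-1 L^2 M T^-2].
L_ind (inductance) has dimensions [I^-2 L^2 M T^-2].
I (current) has dimensions [I].

Left side: [I^-1 L^2 M T^-2]
Right side: [I^-3 L^4 M^2 T^-4]

The two sides have different dimensions, so the equation is NOT dimensionally consistent.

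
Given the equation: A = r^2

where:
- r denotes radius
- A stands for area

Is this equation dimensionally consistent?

Yes

r (radius) has dimensions [L].
A (area) has dimensions [L^2].

Left side: [L^2]
Right side: [L^2]

Both sides have the same dimensions, so the equation is dimensionally consistent.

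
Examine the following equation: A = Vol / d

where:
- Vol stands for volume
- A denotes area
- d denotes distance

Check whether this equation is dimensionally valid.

Yes

Vol (volume) has dimensions [L^3].
A (area) has dimensions [L^2].
d (distance) has dimensions [L].

Left side: [L^2]
Right side: [L^2]

Both sides have the same dimensions, so the equation is dimensionally consistent.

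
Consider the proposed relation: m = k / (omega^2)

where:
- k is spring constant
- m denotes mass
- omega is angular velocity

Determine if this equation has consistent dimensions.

Yes

k (spring constant) has dimensions [M T^-2].
m (mass) has dimensions [M].
omega (angular velocity) has dimensions [T^-1].

Left side: [M]
Right side: [M]

Both sides have the same dimensions, so the equation is dimensionally consistent.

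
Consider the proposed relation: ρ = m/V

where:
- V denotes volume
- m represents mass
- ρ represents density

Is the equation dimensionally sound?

Yes

V (volume) has dimensions [L^3].
m (mass) has dimensions [M].
ρ (density) has dimensions [L^-3 M].

Left side: [L^-3 M]
Right side: [L^-3 M]

Both sides have the same dimensions, so the equation is dimensionally consistent.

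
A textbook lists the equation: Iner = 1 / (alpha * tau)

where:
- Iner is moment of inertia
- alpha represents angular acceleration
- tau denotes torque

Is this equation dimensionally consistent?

No

Iner (moment of inertia) has dimensions [L^2 M].
alpha (angular acceleration) has dimensions [T^-2].
tau (torque) has dimensions [L^2 M T^-2].

Left side: [L^2 M]
Right side: [L^-2 M^-1 T^4]

The two sides have different dimensions, so the equation is NOT dimensionally consistent.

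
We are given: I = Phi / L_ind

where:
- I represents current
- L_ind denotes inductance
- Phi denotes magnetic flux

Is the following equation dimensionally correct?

Yes

I (current) has dimensions [I].
L_ind (inductance) has dimensions [I^-2 L^2 M T^-2].
Phi (magnetic flux) has dimensions [I^-1 L^2 M T^-2].

Left side: [I]
Right side: [I]

Both sides have the same dimensions, so the equation is dimensionally consistent.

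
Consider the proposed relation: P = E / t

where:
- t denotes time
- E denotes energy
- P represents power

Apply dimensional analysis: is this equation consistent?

Yes

t (time) has dimensions [T].
E (energy) has dimensions [L^2 M T^-2].
P (power) has dimensions [L^2 M T^-3].

Left side: [L^2 M T^-3]
Right side: [L^2 M T^-3]

Both sides have the same dimensions, so the equation is dimensionally consistent.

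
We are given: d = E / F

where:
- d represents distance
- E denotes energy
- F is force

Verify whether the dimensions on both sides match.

Yes

d (distance) has dimensions [L].
E (energy) has dimensions [L^2 M T^-2].
F (force) has dimensions [L M T^-2].

Left side: [L]
Right side: [L]

Both sides have the same dimensions, so the equation is dimensionally consistent.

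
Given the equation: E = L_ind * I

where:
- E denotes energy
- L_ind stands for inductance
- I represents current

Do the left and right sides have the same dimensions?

No

E (energy) has dimensions [L^2 M T^-2].
L_ind (inductance) has dimensions [I^-2 L^2 M T^-2].
I (current) has dimensions [I].

Left side: [L^2 M T^-2]
Right side: [I^-1 L^2 M T^-2]

The two sides have different dimensions, so the equation is NOT dimensionally consistent.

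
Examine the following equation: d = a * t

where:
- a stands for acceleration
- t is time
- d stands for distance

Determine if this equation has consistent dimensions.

No

a (acceleration) has dimensions [L T^-2].
t (time) has dimensions [T].
d (distance) has dimensions [L].

Left side: [L]
Right side: [L T^-1]

The two sides have different dimensions, so the equation is NOT dimensionally consistent.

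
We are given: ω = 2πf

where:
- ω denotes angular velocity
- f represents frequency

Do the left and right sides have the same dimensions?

Yes

ω (angular velocity) has dimensions [T^-1].
f (frequency) has dimensions [T^-1].

Left side: [T^-1]
Right side: [T^-1]

Both sides have the same dimensions, so the equation is dimensionally consistent.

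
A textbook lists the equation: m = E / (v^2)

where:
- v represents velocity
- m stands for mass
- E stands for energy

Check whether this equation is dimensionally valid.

Yes

v (velocity) has dimensions [L T^-1].
m (mass) has dimensions [M].
E (energy) has dimensions [L^2 M T^-2].

Left side: [M]
Right side: [M]

Both sides have the same dimensions, so the equation is dimensionally consistent.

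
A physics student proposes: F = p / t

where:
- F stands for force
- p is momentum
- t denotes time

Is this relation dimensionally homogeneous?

Yes

F (force) has dimensions [L M T^-2].
p (momentum) has dimensions [L M T^-1].
t (time) has dimensions [T].

Left side: [L M T^-2]
Right side: [L M T^-2]

Both sides have the same dimensions, so the equation is dimensionally consistent.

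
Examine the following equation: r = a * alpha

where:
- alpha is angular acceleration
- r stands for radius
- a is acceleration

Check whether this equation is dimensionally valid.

No

alpha (angular acceleration) has dimensions [T^-2].
r (radius) has dimensions [L].
a (acceleration) has dimensions [L T^-2].

Left side: [L]
Right side: [L T^-4]

The two sides have different dimensions, so the equation is NOT dimensionally consistent.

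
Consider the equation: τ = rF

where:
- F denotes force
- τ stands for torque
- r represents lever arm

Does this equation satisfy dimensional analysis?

Yes

F (force) has dimensions [L M T^-2].
τ (torque) has dimensions [L^2 M T^-2].
r (lever arm) has dimensions [L].

Left side: [L^2 M T^-2]
Right side: [L^2 M T^-2]

Both sides have the same dimensions, so the equation is dimensionally consistent.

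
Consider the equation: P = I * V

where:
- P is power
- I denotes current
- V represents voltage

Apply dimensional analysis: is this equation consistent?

Yes

P (power) has dimensions [L^2 M T^-3].
I (current) has dimensions [I].
V (voltage) has dimensions [I^-1 L^2 M T^-3].

Left side: [L^2 M T^-3]
Right side: [L^2 M T^-3]

Both sides have the same dimensions, so the equation is dimensionally consistent.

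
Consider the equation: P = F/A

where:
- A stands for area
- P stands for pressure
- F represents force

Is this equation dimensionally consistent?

Yes

A (area) has dimensions [L^2].
P (pressure) has dimensions [L^-1 M T^-2].
F (force) has dimensions [L M T^-2].

Left side: [L^-1 M T^-2]
Right side: [L^-1 M T^-2]

Both sides have the same dimensions, so the equation is dimensionally consistent.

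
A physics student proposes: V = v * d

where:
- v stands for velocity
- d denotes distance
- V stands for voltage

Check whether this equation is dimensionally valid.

No

v (velocity) has dimensions [L T^-1].
d (distance) has dimensions [L].
V (voltage) has dimensions [I^-1 L^2 M T^-3].

Left side: [I^-1 L^2 M T^-3]
Right side: [L^2 T^-1]

The two sides have different dimensions, so the equation is NOT dimensionally consistent.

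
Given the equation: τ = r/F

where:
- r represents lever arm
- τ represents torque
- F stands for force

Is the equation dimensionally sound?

No

r (lever arm) has dimensions [L].
τ (torque) has dimensions [L^2 M T^-2].
F (force) has dimensions [L M T^-2].

Left side: [L^2 M T^-2]
Right side: [M^-1 T^2]

The two sides have different dimensions, so the equation is NOT dimensionally consistent.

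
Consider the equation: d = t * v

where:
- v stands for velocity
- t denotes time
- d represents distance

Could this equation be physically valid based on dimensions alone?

Yes

v (velocity) has dimensions [L T^-1].
t (time) has dimensions [T].
d (distance) has dimensions [L].

Left side: [L]
Right side: [L]

Both sides have the same dimensions, so the equation is dimensionally consistent.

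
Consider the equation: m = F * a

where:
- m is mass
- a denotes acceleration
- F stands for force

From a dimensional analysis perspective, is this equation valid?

No

m (mass) has dimensions [M].
a (acceleration) has dimensions [L T^-2].
F (force) has dimensions [L M T^-2].

Left side: [M]
Right side: [L^2 M T^-4]

The two sides have different dimensions, so the equation is NOT dimensionally consistent.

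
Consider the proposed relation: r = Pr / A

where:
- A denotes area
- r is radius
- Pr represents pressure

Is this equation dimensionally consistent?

No

A (area) has dimensions [L^2].
r (radius) has dimensions [L].
Pr (pressure) has dimensions [L^-1 M T^-2].

Left side: [L]
Right side: [L^-3 M T^-2]

The two sides have different dimensions, so the equation is NOT dimensionally consistent.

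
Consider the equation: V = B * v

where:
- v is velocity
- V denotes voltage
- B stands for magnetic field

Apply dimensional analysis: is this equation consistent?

No

v (velocity) has dimensions [L T^-1].
V (voltage) has dimensions [I^-1 L^2 M T^-3].
B (magnetic field) has dimensions [I^-1 M T^-2].

Left side: [I^-1 L^2 M T^-3]
Right side: [I^-1 L M T^-3]

The two sides have different dimensions, so the equation is NOT dimensionally consistent.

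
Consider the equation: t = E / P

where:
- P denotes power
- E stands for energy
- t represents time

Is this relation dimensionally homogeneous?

Yes

P (power) has dimensions [L^2 M T^-3].
E (energy) has dimensions [L^2 M T^-2].
t (time) has dimensions [T].

Left side: [T]
Right side: [T]

Both sides have the same dimensions, so the equation is dimensionally consistent.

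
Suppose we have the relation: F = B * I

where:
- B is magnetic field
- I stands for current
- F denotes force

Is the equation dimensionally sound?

No

B (magnetic field) has dimensions [I^-1 M T^-2].
I (current) has dimensions [I].
F (force) has dimensions [L M T^-2].

Left side: [L M T^-2]
Right side: [M T^-2]

The two sides have different dimensions, so the equation is NOT dimensionally consistent.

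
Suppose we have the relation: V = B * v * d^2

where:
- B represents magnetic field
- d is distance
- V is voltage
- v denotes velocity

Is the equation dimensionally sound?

No

B (magnetic field) has dimensions [I^-1 M T^-2].
d (distance) has dimensions [L].
V (voltage) has dimensions [I^-1 L^2 M T^-3].
v (velocity) has dimensions [L T^-1].

Left side: [I^-1 L^2 M T^-3]
Right side: [I^-1 L^3 M T^-3]

The two sides have different dimensions, so the equation is NOT dimensionally consistent.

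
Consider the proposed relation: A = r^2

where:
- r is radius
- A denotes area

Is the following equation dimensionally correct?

Yes

r (radius) has dimensions [L].
A (area) has dimensions [L^2].

Left side: [L^2]
Right side: [L^2]

Both sides have the same dimensions, so the equation is dimensionally consistent.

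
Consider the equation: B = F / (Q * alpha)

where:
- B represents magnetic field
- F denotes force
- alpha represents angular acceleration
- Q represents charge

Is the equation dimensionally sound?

No

B (magnetic field) has dimensions [I^-1 M T^-2].
F (force) has dimensions [L M T^-2].
alpha (angular acceleration) has dimensions [T^-2].
Q (charge) has dimensions [I T].

Left side: [I^-1 M T^-2]
Right side: [I^-1 L M T^-1]

The two sides have different dimensions, so the equation is NOT dimensionally consistent.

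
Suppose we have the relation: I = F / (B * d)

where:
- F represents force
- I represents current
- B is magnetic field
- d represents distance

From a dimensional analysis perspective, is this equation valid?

Yes

F (force) has dimensions [L M T^-2].
I (current) has dimensions [I].
B (magnetic field) has dimensions [I^-1 M T^-2].
d (distance) has dimensions [L].

Left side: [I]
Right side: [I]

Both sides have the same dimensions, so the equation is dimensionally consistent.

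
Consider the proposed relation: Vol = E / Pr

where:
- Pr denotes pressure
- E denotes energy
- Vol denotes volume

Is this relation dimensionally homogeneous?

Yes

Pr (pressure) has dimensions [L^-1 M T^-2].
E (energy) has dimensions [L^2 M T^-2].
Vol (volume) has dimensions [L^3].

Left side: [L^3]
Right side: [L^3]

Both sides have the same dimensions, so the equation is dimensionally consistent.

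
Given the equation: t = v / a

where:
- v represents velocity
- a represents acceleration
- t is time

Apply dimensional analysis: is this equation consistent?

Yes

v (velocity) has dimensions [L T^-1].
a (acceleration) has dimensions [L T^-2].
t (time) has dimensions [T].

Left side: [T]
Right side: [T]

Both sides have the same dimensions, so the equation is dimensionally consistent.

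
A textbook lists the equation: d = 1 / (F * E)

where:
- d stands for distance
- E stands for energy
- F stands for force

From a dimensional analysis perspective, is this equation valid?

No

d (distance) has dimensions [L].
E (energy) has dimensions [L^2 M T^-2].
F (force) has dimensions [L M T^-2].

Left side: [L]
Right side: [L^-3 M^-2 T^4]

The two sides have different dimensions, so the equation is NOT dimensionally consistent.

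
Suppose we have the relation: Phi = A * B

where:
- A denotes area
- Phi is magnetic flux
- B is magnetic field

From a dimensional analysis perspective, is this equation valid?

Yes

A (area) has dimensions [L^2].
Phi (magnetic flux) has dimensions [I^-1 L^2 M T^-2].
B (magnetic field) has dimensions [I^-1 M T^-2].

Left side: [I^-1 L^2 M T^-2]
Right side: [I^-1 L^2 M T^-2]

Both sides have the same dimensions, so the equation is dimensionally consistent.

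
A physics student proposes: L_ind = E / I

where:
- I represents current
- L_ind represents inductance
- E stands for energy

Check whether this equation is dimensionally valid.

No

I (current) has dimensions [I].
L_ind (inductance) has dimensions [I^-2 L^2 M T^-2].
E (energy) has dimensions [L^2 M T^-2].

Left side: [I^-2 L^2 M T^-2]
Right side: [I^-1 L^2 M T^-2]

The two sides have different dimensions, so the equation is NOT dimensionally consistent.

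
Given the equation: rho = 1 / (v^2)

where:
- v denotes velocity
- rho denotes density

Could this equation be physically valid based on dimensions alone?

No

v (velocity) has dimensions [L T^-1].
rho (density) has dimensions [L^-3 M].

Left side: [L^-3 M]
Right side: [L^-2 T^2]

The two sides have different dimensions, so the equation is NOT dimensionally consistent.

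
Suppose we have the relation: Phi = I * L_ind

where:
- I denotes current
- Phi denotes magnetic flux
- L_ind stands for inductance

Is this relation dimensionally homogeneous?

Yes

I (current) has dimensions [I].
Phi (magnetic flux) has dimensions [I^-1 L^2 M T^-2].
L_ind (inductance) has dimensions [I^-2 L^2 M T^-2].

Left side: [I^-1 L^2 M T^-2]
Right side: [I^-1 L^2 M T^-2]

Both sides have the same dimensions, so the equation is dimensionally consistent.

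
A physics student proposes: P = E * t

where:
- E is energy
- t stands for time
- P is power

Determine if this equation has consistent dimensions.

No

E (energy) has dimensions [L^2 M T^-2].
t (time) has dimensions [T].
P (power) has dimensions [L^2 M T^-3].

Left side: [L^2 M T^-3]
Right side: [L^2 M T^-1]

The two sides have different dimensions, so the equation is NOT dimensionally consistent.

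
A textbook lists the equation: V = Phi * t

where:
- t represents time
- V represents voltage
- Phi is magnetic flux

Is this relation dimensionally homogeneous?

No

t (time) has dimensions [T].
V (voltage) has dimensions [I^-1 L^2 M T^-3].
Phi (magnetic flux) has dimensions [I^-1 L^2 M T^-2].

Left side: [I^-1 L^2 M T^-3]
Right side: [I^-1 L^2 M T^-1]

The two sides have different dimensions, so the equation is NOT dimensionally consistent.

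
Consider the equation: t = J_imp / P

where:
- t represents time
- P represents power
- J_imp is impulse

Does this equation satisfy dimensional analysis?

No

t (time) has dimensions [T].
P (power) has dimensions [L^2 M T^-3].
J_imp (impulse) has dimensions [L M T^-1].

Left side: [T]
Right side: [L^-1 T^2]

The two sides have different dimensions, so the equation is NOT dimensionally consistent.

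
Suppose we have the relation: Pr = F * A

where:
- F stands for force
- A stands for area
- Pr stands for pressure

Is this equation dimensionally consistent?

No

F (force) has dimensions [L M T^-2].
A (area) has dimensions [L^2].
Pr (pressure) has dimensions [L^-1 M T^-2].

Left side: [L^-1 M T^-2]
Right side: [L^3 M T^-2]

The two sides have different dimensions, so the equation is NOT dimensionally consistent.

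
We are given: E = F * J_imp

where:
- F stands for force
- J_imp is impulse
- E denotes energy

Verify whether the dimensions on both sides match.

No

F (force) has dimensions [L M T^-2].
J_imp (impulse) has dimensions [L M T^-1].
E (energy) has dimensions [L^2 M T^-2].

Left side: [L^2 M T^-2]
Right side: [L^2 M^2 T^-3]

The two sides have different dimensions, so the equation is NOT dimensionally consistent.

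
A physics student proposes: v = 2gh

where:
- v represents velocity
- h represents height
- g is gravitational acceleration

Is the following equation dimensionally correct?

No

v (velocity) has dimensions [L T^-1].
h (height) has dimensions [L].
g (gravitational acceleration) has dimensions [L T^-2].

Left side: [L T^-1]
Right side: [L^2 T^-2]

The two sides have different dimensions, so the equation is NOT dimensionally consistent.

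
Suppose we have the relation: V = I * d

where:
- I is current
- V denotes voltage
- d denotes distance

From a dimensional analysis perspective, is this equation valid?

No

I (current) has dimensions [I].
V (voltage) has dimensions [I^-1 L^2 M T^-3].
d (distance) has dimensions [L].

Left side: [I^-1 L^2 M T^-3]
Right side: [I L]

The two sides have different dimensions, so the equation is NOT dimensionally consistent.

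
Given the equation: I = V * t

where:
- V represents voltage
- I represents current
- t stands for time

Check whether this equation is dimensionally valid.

No

V (voltage) has dimensions [I^-1 L^2 M T^-3].
I (current) has dimensions [I].
t (time) has dimensions [T].

Left side: [I]
Right side: [I^-1 L^2 M T^-2]

The two sides have different dimensions, so the equation is NOT dimensionally consistent.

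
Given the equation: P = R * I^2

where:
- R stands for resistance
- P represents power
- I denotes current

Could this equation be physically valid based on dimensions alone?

Yes

R (resistance) has dimensions [I^-2 L^2 M T^-3].
P (power) has dimensions [L^2 M T^-3].
I (current) has dimensions [I].

Left side: [L^2 M T^-3]
Right side: [L^2 M T^-3]

Both sides have the same dimensions, so the equation is dimensionally consistent.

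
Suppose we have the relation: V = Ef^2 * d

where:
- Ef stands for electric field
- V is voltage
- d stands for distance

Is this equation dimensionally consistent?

No

Ef (electric field) has dimensions [I^-1 L M T^-3].
V (voltage) has dimensions [I^-1 L^2 M T^-3].
d (distance) has dimensions [L].

Left side: [I^-1 L^2 M T^-3]
Right side: [I^-2 L^3 M^2 T^-6]

The two sides have different dimensions, so the equation is NOT dimensionally consistent.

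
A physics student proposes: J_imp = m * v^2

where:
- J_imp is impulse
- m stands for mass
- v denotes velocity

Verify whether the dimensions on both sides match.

No

J_imp (impulse) has dimensions [L M T^-1].
m (mass) has dimensions [M].
v (velocity) has dimensions [L T^-1].

Left side: [L M T^-1]
Right side: [L^2 M T^-2]

The two sides have different dimensions, so the equation is NOT dimensionally consistent.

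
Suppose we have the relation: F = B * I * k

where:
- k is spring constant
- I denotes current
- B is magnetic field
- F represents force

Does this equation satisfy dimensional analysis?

No

k (spring constant) has dimensions [M T^-2].
I (current) has dimensions [I].
B (magnetic field) has dimensions [I^-1 M T^-2].
F (force) has dimensions [L M T^-2].

Left side: [L M T^-2]
Right side: [M^2 T^-4]

The two sides have different dimensions, so the equation is NOT dimensionally consistent.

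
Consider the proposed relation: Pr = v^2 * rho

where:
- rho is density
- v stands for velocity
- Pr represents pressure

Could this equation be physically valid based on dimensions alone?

Yes

rho (density) has dimensions [L^-3 M].
v (velocity) has dimensions [L T^-1].
Pr (pressure) has dimensions [L^-1 M T^-2].

Left side: [L^-1 M T^-2]
Right side: [L^-1 M T^-2]

Both sides have the same dimensions, so the equation is dimensionally consistent.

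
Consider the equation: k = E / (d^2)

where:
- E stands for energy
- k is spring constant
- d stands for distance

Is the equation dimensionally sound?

Yes

E (energy) has dimensions [L^2 M T^-2].
k (spring constant) has dimensions [M T^-2].
d (distance) has dimensions [L].

Left side: [M T^-2]
Right side: [M T^-2]

Both sides have the same dimensions, so the equation is dimensionally consistent.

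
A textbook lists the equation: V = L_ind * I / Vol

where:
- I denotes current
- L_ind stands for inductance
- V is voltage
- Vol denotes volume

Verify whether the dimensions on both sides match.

No

I (current) has dimensions [I].
L_ind (inductance) has dimensions [I^-2 L^2 M T^-2].
V (voltage) has dimensions [I^-1 L^2 M T^-3].
Vol (volume) has dimensions [L^3].

Left side: [I^-1 L^2 M T^-3]
Right side: [I^-1 L^-1 M T^-2]

The two sides have different dimensions, so the equation is NOT dimensionally consistent.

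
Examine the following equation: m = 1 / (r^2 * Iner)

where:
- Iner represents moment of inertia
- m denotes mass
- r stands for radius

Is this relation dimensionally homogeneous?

No

Iner (moment of inertia) has dimensions [L^2 M].
m (mass) has dimensions [M].
r (radius) has dimensions [L].

Left side: [M]
Right side: [L^-4 M^-1]

The two sides have different dimensions, so the equation is NOT dimensionally consistent.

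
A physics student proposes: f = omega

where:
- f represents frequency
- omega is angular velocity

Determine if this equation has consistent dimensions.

Yes

f (frequency) has dimensions [T^-1].
omega (angular velocity) has dimensions [T^-1].

Left side: [T^-1]
Right side: [T^-1]

Both sides have the same dimensions, so the equation is dimensionally consistent.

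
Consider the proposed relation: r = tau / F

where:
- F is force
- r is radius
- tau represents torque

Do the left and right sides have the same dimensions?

Yes

F (force) has dimensions [L M T^-2].
r (radius) has dimensions [L].
tau (torque) has dimensions [L^2 M T^-2].

Left side: [L]
Right side: [L]

Both sides have the same dimensions, so the equation is dimensionally consistent.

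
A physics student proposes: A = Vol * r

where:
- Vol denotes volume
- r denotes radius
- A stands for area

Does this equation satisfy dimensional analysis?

No

Vol (volume) has dimensions [L^3].
r (radius) has dimensions [L].
A (area) has dimensions [L^2].

Left side: [L^2]
Right side: [L^4]

The two sides have different dimensions, so the equation is NOT dimensionally consistent.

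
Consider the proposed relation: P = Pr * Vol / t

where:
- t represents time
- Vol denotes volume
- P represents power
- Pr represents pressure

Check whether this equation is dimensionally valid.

Yes

t (time) has dimensions [T].
Vol (volume) has dimensions [L^3].
P (power) has dimensions [L^2 M T^-3].
Pr (pressure) has dimensions [L^-1 M T^-2].

Left side: [L^2 M T^-3]
Right side: [L^2 M T^-3]

Both sides have the same dimensions, so the equation is dimensionally consistent.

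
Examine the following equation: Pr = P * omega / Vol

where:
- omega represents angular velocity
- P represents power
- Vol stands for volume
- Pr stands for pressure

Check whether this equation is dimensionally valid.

No

omega (angular velocity) has dimensions [T^-1].
P (power) has dimensions [L^2 M T^-3].
Vol (volume) has dimensions [L^3].
Pr (pressure) has dimensions [L^-1 M T^-2].

Left side: [L^-1 M T^-2]
Right side: [L^-1 M T^-4]

The two sides have different dimensions, so the equation is NOT dimensionally consistent.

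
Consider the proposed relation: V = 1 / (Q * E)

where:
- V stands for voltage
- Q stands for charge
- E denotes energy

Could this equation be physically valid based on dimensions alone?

No

V (voltage) has dimensions [I^-1 L^2 M T^-3].
Q (charge) has dimensions [I T].
E (energy) has dimensions [L^2 M T^-2].

Left side: [I^-1 L^2 M T^-3]
Right side: [I^-1 L^-2 M^-1 T]

The two sides have different dimensions, so the equation is NOT dimensionally consistent.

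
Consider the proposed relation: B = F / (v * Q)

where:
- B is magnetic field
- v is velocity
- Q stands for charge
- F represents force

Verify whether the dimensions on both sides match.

Yes

B (magnetic field) has dimensions [I^-1 M T^-2].
v (velocity) has dimensions [L T^-1].
Q (charge) has dimensions [I T].
F (force) has dimensions [L M T^-2].

Left side: [I^-1 M T^-2]
Right side: [I^-1 M T^-2]

Both sides have the same dimensions, so the equation is dimensionally consistent.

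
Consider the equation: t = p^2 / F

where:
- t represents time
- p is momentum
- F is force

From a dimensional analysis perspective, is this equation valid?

No

t (time) has dimensions [T].
p (momentum) has dimensions [L M T^-1].
F (force) has dimensions [L M T^-2].

Left side: [T]
Right side: [L M]

The two sides have different dimensions, so the equation is NOT dimensionally consistent.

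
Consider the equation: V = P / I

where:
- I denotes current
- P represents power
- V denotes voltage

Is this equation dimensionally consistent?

Yes

I (current) has dimensions [I].
P (power) has dimensions [L^2 M T^-3].
V (voltage) has dimensions [I^-1 L^2 M T^-3].

Left side: [I^-1 L^2 M T^-3]
Right side: [I^-1 L^2 M T^-3]

Both sides have the same dimensions, so the equation is dimensionally consistent.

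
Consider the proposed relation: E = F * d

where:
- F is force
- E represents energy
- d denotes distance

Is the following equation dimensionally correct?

Yes

F (force) has dimensions [L M T^-2].
E (energy) has dimensions [L^2 M T^-2].
d (distance) has dimensions [L].

Left side: [L^2 M T^-2]
Right side: [L^2 M T^-2]

Both sides have the same dimensions, so the equation is dimensionally consistent.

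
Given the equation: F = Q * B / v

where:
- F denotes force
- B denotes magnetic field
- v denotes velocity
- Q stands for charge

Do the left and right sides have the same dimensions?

No

F (force) has dimensions [L M T^-2].
B (magnetic field) has dimensions [I^-1 M T^-2].
v (velocity) has dimensions [L T^-1].
Q (charge) has dimensions [I T].

Left side: [L M T^-2]
Right side: [L^-1 M]

The two sides have different dimensions, so the equation is NOT dimensionally consistent.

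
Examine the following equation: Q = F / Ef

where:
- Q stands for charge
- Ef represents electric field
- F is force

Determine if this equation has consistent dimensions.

Yes

Q (charge) has dimensions [I T].
Ef (electric field) has dimensions [I^-1 L M T^-3].
F (force) has dimensions [L M T^-2].

Left side: [I T]
Right side: [I T]

Both sides have the same dimensions, so the equation is dimensionally consistent.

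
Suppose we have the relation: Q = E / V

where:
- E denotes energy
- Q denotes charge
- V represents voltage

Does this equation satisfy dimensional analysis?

Yes

E (energy) has dimensions [L^2 M T^-2].
Q (charge) has dimensions [I T].
V (voltage) has dimensions [I^-1 L^2 M T^-3].

Left side: [I T]
Right side: [I T]

Both sides have the same dimensions, so the equation is dimensionally consistent.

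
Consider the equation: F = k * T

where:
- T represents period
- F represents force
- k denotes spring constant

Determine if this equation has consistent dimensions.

No

T (period) has dimensions [T].
F (force) has dimensions [L M T^-2].
k (spring constant) has dimensions [M T^-2].

Left side: [L M T^-2]
Right side: [M T^-1]

The two sides have different dimensions, so the equation is NOT dimensionally consistent.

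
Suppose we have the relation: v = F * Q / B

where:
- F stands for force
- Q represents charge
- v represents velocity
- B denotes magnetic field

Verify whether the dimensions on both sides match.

No

F (force) has dimensions [L M T^-2].
Q (charge) has dimensions [I T].
v (velocity) has dimensions [L T^-1].
B (magnetic field) has dimensions [I^-1 M T^-2].

Left side: [L T^-1]
Right side: [I^2 L T]

The two sides have different dimensions, so the equation is NOT dimensionally consistent.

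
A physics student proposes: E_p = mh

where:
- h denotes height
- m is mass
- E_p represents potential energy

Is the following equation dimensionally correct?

No

h (height) has dimensions [L].
m (mass) has dimensions [M].
E_p (potential energy) has dimensions [L^2 M T^-2].

Left side: [L^2 M T^-2]
Right side: [L M]

The two sides have different dimensions, so the equation is NOT dimensionally consistent.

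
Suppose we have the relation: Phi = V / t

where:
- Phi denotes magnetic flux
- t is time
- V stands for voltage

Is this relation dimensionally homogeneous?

No

Phi (magnetic flux) has dimensions [I^-1 L^2 M T^-2].
t (time) has dimensions [T].
V (voltage) has dimensions [I^-1 L^2 M T^-3].

Left side: [I^-1 L^2 M T^-2]
Right side: [I^-1 L^2 M T^-4]

The two sides have different dimensions, so the equation is NOT dimensionally consistent.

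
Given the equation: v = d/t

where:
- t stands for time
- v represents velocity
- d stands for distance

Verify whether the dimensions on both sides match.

Yes

t (time) has dimensions [T].
v (velocity) has dimensions [L T^-1].
d (distance) has dimensions [L].

Left side: [L T^-1]
Right side: [L T^-1]

Both sides have the same dimensions, so the equation is dimensionally consistent.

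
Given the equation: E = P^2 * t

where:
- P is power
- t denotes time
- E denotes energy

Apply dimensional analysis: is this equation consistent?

No

P (power) has dimensions [L^2 M T^-3].
t (time) has dimensions [T].
E (energy) has dimensions [L^2 M T^-2].

Left side: [L^2 M T^-2]
Right side: [L^4 M^2 T^-5]

The two sides have different dimensions, so the equation is NOT dimensionally consistent.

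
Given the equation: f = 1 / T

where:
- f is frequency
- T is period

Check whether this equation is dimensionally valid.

Yes

f (frequency) has dimensions [T^-1].
T (period) has dimensions [T].

Left side: [T^-1]
Right side: [T^-1]

Both sides have the same dimensions, so the equation is dimensionally consistent.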